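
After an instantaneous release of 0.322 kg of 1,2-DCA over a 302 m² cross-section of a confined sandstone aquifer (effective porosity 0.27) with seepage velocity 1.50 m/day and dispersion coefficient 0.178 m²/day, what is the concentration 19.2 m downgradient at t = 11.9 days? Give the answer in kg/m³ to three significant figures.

For an instantaneous plane source, C(x,t) = M/(n_e·A·√(4πDt)) · exp(−(x−vt)²/(4Dt)), with n_e·A the pore (flow) area.
Plume center vt = 1.50 × 11.9 = 17.85 m, so the well at 19.2 m is 1.35 m downgradient of the peak.
√(4πDt) = 5.159 m, giving peak height M/(n_e·A·√(4πDt)) = 0.322/(0.27 × 302 × 5.159) = 0.0007655 kg/m³.
(x−vt)²/(4Dt) = (1.35)²/(4 × 0.178 × 11.9) = 0.2151; exp(−0.2151) = 0.8065.
C = 0.0007655 × 0.8065 = 0.000617 kg/m³.

0.000617 kg/m³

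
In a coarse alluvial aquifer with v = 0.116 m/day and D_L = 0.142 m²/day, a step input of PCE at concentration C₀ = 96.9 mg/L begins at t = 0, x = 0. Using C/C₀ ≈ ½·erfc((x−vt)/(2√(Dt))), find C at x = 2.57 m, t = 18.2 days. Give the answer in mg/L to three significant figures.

For a continuous step input, C/C₀ ≈ ½·erfc((x−vt)/(2√(Dt))).
vt = 0.116 × 18.2 = 2.1112 m and 2√(Dt) = 2√(0.142 × 18.2) = 3.215 m.
Argument (x−vt)/(2√(Dt)) = (2.57 − 2.1112)/3.215 = 0.1427; ½·erfc(0.1427) = 0.4200.
C = 96.9 × 0.4200 = 40.7 mg/L.

40.7 mg/L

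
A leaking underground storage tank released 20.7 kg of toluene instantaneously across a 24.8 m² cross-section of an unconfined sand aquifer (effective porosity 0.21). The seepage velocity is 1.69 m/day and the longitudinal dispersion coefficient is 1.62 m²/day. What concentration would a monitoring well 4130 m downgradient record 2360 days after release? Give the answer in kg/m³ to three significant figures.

0.00489 kg/m³

For an instantaneous plane source, C(x,t) = M/(n_e·A·√(4πDt)) · exp(−(x−vt)²/(4Dt)), with n_e·A the pore (flow) area.
Plume center vt = 1.69 × 2360 = 3988.4 m, so the well at 4130 m is 141.6 m downgradient of the peak.
√(4πDt) = 219.2 m, giving peak height M/(n_e·A·√(4πDt)) = 20.7/(0.21 × 24.8 × 219.2) = 0.01813 kg/m³.
(x−vt)²/(4Dt) = (141.6)²/(4 × 1.62 × 2360) = 1.311; exp(−1.311) = 0.2696.
C = 0.01813 × 0.2696 = 0.00489 kg/m³.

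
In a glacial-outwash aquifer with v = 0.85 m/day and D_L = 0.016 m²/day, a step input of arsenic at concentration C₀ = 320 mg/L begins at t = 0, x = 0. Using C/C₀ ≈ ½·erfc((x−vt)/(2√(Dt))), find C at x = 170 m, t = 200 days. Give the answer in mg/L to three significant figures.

For a continuous step input, C/C₀ ≈ ½·erfc((x−vt)/(2√(Dt))).
vt = 0.85 × 200 = 170 m and 2√(Dt) = 2√(0.016 × 200) = 3.578 m.
Argument (x−vt)/(2√(Dt)) = (170 − 170)/3.578 = 0; ½·erfc(0) = 0.5000.
C = 320 × 0.5000 = 160 mg/L.

160 mg/L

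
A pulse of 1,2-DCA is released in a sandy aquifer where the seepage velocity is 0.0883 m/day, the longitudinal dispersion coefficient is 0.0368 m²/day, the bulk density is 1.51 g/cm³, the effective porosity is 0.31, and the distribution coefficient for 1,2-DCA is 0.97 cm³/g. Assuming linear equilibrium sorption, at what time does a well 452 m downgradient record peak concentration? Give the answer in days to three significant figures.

29300 days

Retardation factor R = 1 + ρ_b·K_d/n = 1 + 1.51 × 0.97/0.31 = 5.725.
Sorption retards both mechanisms: v_R = v/R = 0.01542 m/day, D_R = D/R = 0.006428 m²/day.
Peak time from v_R²t² + 2D_R t − x² = 0: t = (√(D_R² + v_R²x²) − D_R)/v_R².
√(D_R² + v_R²x²) = √(0.006428² + 0.01542² × 452²) = 6.970; v_R² = 0.0002378.
t = (6.970 − 0.006428)/0.0002378 = 29300 days.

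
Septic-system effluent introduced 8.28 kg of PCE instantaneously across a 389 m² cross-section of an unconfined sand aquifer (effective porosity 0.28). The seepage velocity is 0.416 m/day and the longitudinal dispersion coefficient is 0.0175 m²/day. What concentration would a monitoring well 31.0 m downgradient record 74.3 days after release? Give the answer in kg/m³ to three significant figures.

0.0188 kg/m³

For an instantaneous plane source, C(x,t) = M/(n_e·A·√(4πDt)) · exp(−(x−vt)²/(4Dt)), with n_e·A the pore (flow) area.
Plume center vt = 0.416 × 74.3 = 30.9088 m, so the well at 31.0 m is 0.0912 m downgradient of the peak.
√(4πDt) = 4.042 m, giving peak height M/(n_e·A·√(4πDt)) = 8.28/(0.28 × 389 × 4.042) = 0.01881 kg/m³.
(x−vt)²/(4Dt) = (0.0912)²/(4 × 0.0175 × 74.3) = 0.001599; exp(−0.001599) = 0.9984.
C = 0.01881 × 0.9984 = 0.0188 kg/m³.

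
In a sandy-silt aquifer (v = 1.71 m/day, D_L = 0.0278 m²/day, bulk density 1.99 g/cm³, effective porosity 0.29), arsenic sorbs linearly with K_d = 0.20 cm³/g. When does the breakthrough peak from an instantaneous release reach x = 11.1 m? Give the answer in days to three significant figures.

15.4 days

Retardation factor R = 1 + ρ_b·K_d/n = 1 + 1.99 × 0.20/0.29 = 2.372.
Sorption retards both mechanisms: v_R = v/R = 0.7209 m/day, D_R = D/R = 0.01172 m²/day.
Peak time from v_R²t² + 2D_R t − x² = 0: t = (√(D_R² + v_R²x²) − D_R)/v_R².
√(D_R² + v_R²x²) = √(0.01172² + 0.7209² × 11.1²) = 8.002; v_R² = 0.5197.
t = (8.002 − 0.01172)/0.5197 = 15.4 days.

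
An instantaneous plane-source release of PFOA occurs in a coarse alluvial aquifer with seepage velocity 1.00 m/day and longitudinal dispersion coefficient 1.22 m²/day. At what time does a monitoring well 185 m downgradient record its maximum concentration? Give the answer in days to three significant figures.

For the 1D instantaneous-source solution, setting ∂C/∂t = 0 at fixed x gives v²t² + 2Dt − x² = 0, so t = (√(D² + v²x²) − D)/v².
√(D² + v²x²) = √(1.22² + 1.00² × 185²) = 185.0; v² = 1.
t = (185.0 − 1.22)/1 = 184 days (vs. the pure-advection estimate x/v = 185 d).

184 days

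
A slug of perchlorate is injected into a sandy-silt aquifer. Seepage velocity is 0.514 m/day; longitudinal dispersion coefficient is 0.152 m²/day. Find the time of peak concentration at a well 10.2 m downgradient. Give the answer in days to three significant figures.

19.3 days

For the 1D instantaneous-source solution, setting ∂C/∂t = 0 at fixed x gives v²t² + 2Dt − x² = 0, so t = (√(D² + v²x²) − D)/v².
√(D² + v²x²) = √(0.152² + 0.514² × 10.2²) = 5.245; v² = 0.264196.
t = (5.245 − 0.152)/0.264196 = 19.3 days (vs. the pure-advection estimate x/v = 19.8 d).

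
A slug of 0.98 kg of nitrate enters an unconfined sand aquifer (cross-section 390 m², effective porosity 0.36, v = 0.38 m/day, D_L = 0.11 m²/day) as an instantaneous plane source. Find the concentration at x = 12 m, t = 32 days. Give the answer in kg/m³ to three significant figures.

For an instantaneous plane source, C(x,t) = M/(n_e·A·√(4πDt)) · exp(−(x−vt)²/(4Dt)), with n_e·A the pore (flow) area.
Plume center vt = 0.38 × 32 = 12.16 m, so the well at 12 m is 0.16 m upgradient of the peak.
√(4πDt) = 6.651 m, giving peak height M/(n_e·A·√(4πDt)) = 0.98/(0.36 × 390 × 6.651) = 0.001049 kg/m³.
(x−vt)²/(4Dt) = (-0.16)²/(4 × 0.11 × 32) = 0.001818; exp(−0.001818) = 0.9982.
C = 0.001049 × 0.9982 = 0.00105 kg/m³.

0.00105 kg/m³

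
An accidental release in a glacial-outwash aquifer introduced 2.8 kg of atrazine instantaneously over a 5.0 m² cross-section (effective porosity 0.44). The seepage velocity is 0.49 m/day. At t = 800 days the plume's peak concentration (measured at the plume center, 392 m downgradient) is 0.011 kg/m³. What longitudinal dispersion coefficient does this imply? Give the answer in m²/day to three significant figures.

1.33 m²/day

At the plume center C_max = M/(n_e·A·√(4πDt)), so D = M²/(4πt·(n_e·A·C_max)²).
n_e·A·C_max = 0.44 × 5.0 × 0.011 = 0.02420 kg/m.
D = 2.8²/(4π × 800 × 0.02420²) = 1.33 m²/day.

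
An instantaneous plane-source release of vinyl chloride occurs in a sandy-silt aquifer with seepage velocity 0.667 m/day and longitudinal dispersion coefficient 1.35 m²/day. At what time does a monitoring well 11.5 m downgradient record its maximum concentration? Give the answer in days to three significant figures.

14.5 days

For the 1D instantaneous-source solution, setting ∂C/∂t = 0 at fixed x gives v²t² + 2Dt − x² = 0, so t = (√(D² + v²x²) − D)/v².
√(D² + v²x²) = √(1.35² + 0.667² × 11.5²) = 7.788; v² = 0.444889.
t = (7.788 − 1.35)/0.444889 = 14.5 days (vs. the pure-advection estimate x/v = 17.2 d).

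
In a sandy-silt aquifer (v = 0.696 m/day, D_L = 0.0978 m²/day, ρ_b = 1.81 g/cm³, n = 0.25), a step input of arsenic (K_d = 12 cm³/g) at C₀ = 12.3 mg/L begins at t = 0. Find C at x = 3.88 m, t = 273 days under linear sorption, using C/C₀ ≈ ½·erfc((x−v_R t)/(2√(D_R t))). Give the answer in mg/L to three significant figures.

0.169 mg/L

Retardation factor R = 1 + ρ_b·K_d/n = 1 + 1.81 × 12/0.25 = 87.88.
Sorption retards both mechanisms: v_R = v/R = 0.007920 m/day, D_R = D/R = 0.001113 m²/day.
v_R·t = 0.007920 × 273 = 2.16216 m; 2√(D_R t) = 1.102 m; argument = (3.88 − 2.16216)/1.102 = 1.559.
C = C₀ × ½·erfc(1.559) = 12.3 × 0.01374 = 0.169 mg/L.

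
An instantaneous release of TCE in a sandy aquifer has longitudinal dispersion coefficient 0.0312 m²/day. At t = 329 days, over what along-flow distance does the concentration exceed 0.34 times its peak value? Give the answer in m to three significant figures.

The plume is Gaussian with σ = √(2Dt) = √(2 × 0.0312 × 329) = 4.531 m.
C/C_peak = exp(−Δx²/(2σ²)) = 0.34 ⇒ Δx = σ·√(−2 ln 0.34) = 4.531 × 1.469 = 6.656 m.
Width = 2Δx = 13.3 m.

13.3 m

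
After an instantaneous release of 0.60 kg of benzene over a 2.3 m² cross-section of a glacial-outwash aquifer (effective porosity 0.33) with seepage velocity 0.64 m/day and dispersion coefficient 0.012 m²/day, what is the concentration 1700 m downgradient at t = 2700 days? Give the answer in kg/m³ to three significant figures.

9.24e-05 kg/m³

For an instantaneous plane source, C(x,t) = M/(n_e·A·√(4πDt)) · exp(−(x−vt)²/(4Dt)), with n_e·A the pore (flow) area.
Plume center vt = 0.64 × 2700 = 1728 m, so the well at 1700 m is 28 m upgradient of the peak.
√(4πDt) = 20.18 m, giving peak height M/(n_e·A·√(4πDt)) = 0.60/(0.33 × 2.3 × 20.18) = 0.03917 kg/m³.
(x−vt)²/(4Dt) = (-28)²/(4 × 0.012 × 2700) = 6.049; exp(−6.049) = 0.002360.
C = 0.03917 × 0.002360 = 9.24e-05 kg/m³.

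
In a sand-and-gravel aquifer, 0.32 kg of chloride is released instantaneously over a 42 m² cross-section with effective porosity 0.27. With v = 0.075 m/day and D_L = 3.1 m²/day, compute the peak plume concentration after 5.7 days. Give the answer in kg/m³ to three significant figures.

0.00189 kg/m³

The peak of an instantaneous 1D plume sits at x = vt; there the Gaussian factor is 1 and C_max = M/(n_e·A·√(4πDt)), where n_e·A is the pore area the mass is dissolved in.
√(4πDt) = √(4π × 3.1 × 5.7) = 14.90 m, so C_max = 0.32/(0.27 × 42 × 14.90) = 0.00189 kg/m³.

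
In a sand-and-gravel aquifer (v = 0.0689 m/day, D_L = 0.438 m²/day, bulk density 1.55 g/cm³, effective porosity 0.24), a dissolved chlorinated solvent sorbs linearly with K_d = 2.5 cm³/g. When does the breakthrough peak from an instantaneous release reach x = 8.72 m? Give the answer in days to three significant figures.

Retardation factor R = 1 + ρ_b·K_d/n = 1 + 1.55 × 2.5/0.24 = 17.15.
Sorption retards both mechanisms: v_R = v/R = 0.004017 m/day, D_R = D/R = 0.02554 m²/day.
Peak time from v_R²t² + 2D_R t − x² = 0: t = (√(D_R² + v_R²x²) − D_R)/v_R².
√(D_R² + v_R²x²) = √(0.02554² + 0.004017² × 8.72²) = 0.04335; v_R² = 1.614e-05.
t = (0.04335 − 0.02554)/1.614e-05 = 1100 days.

1100 days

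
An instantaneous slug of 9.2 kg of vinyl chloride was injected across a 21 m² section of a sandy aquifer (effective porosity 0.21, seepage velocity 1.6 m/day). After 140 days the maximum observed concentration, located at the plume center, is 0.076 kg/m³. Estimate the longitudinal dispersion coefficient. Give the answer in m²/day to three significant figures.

0.428 m²/day

At the plume center C_max = M/(n_e·A·√(4πDt)), so D = M²/(4πt·(n_e·A·C_max)²).
n_e·A·C_max = 0.21 × 21 × 0.076 = 0.3352 kg/m.
D = 9.2²/(4π × 140 × 0.3352²) = 0.428 m²/day.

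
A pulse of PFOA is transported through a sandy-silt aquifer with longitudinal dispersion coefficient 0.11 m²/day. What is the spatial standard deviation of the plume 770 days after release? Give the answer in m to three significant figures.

Dispersive spreading gives a Gaussian with σ² = 2Dt; advection only shifts the center.
σ = √(2 × 0.11 × 770) = 13.0 m.

13.0 m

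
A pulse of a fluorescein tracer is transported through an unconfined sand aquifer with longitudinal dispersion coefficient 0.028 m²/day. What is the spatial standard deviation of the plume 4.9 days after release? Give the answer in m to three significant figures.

0.524 m

Dispersive spreading gives a Gaussian with σ² = 2Dt; advection only shifts the center.
σ = √(2 × 0.028 × 4.9) = 0.524 m.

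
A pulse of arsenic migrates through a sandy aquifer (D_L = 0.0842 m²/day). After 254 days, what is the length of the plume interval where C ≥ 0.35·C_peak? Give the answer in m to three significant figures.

19.0 m

The plume is Gaussian with σ = √(2Dt) = √(2 × 0.0842 × 254) = 6.540 m.
C/C_peak = exp(−Δx²/(2σ²)) = 0.35 ⇒ Δx = σ·√(−2 ln 0.35) = 6.540 × 1.449 = 9.476 m.
Width = 2Δx = 19.0 m.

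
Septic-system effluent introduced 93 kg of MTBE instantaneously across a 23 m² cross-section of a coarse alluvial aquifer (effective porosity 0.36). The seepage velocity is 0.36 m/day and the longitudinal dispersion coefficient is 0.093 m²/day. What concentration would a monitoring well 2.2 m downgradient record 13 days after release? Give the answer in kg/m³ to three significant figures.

0.808 kg/m³

For an instantaneous plane source, C(x,t) = M/(n_e·A·√(4πDt)) · exp(−(x−vt)²/(4Dt)), with n_e·A the pore (flow) area.
Plume center vt = 0.36 × 13 = 4.68 m, so the well at 2.2 m is 2.48 m upgradient of the peak.
√(4πDt) = 3.898 m, giving peak height M/(n_e·A·√(4πDt)) = 93/(0.36 × 23 × 3.898) = 2.881 kg/m³.
(x−vt)²/(4Dt) = (-2.48)²/(4 × 0.093 × 13) = 1.272; exp(−1.272) = 0.2803.
C = 2.881 × 0.2803 = 0.808 kg/m³.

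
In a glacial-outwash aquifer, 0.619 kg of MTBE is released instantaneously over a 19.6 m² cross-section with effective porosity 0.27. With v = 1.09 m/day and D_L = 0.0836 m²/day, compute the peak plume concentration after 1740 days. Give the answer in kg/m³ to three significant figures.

0.00274 kg/m³

The peak of an instantaneous 1D plume sits at x = vt; there the Gaussian factor is 1 and C_max = M/(n_e·A·√(4πDt)), where n_e·A is the pore area the mass is dissolved in.
√(4πDt) = √(4π × 0.0836 × 1740) = 42.75 m, so C_max = 0.619/(0.27 × 19.6 × 42.75) = 0.00274 kg/m³.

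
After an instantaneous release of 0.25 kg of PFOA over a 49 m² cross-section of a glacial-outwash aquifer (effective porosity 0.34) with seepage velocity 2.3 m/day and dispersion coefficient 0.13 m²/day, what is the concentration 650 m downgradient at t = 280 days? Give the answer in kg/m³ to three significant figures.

0.000548 kg/m³

For an instantaneous plane source, C(x,t) = M/(n_e·A·√(4πDt)) · exp(−(x−vt)²/(4Dt)), with n_e·A the pore (flow) area.
Plume center vt = 2.3 × 280 = 644 m, so the well at 650 m is 6 m downgradient of the peak.
√(4πDt) = 21.39 m, giving peak height M/(n_e·A·√(4πDt)) = 0.25/(0.34 × 49 × 21.39) = 0.0007015 kg/m³.
(x−vt)²/(4Dt) = (6)²/(4 × 0.13 × 280) = 0.2473; exp(−0.2473) = 0.7809.
C = 0.0007015 × 0.7809 = 0.000548 kg/m³.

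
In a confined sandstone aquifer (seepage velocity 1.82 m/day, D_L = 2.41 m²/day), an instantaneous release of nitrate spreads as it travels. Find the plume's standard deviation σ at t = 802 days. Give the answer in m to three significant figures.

62.2 m

Dispersive spreading gives a Gaussian with σ² = 2Dt; advection only shifts the center.
σ = √(2 × 2.41 × 802) = 62.2 m.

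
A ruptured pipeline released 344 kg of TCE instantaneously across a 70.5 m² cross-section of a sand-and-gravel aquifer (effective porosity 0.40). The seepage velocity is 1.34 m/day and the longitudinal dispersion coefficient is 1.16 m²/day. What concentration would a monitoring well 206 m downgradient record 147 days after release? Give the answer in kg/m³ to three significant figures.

0.234 kg/m³

For an instantaneous plane source, C(x,t) = M/(n_e·A·√(4πDt)) · exp(−(x−vt)²/(4Dt)), with n_e·A the pore (flow) area.
Plume center vt = 1.34 × 147 = 196.98 m, so the well at 206 m is 9.02 m downgradient of the peak.
√(4πDt) = 46.29 m, giving peak height M/(n_e·A·√(4πDt)) = 344/(0.40 × 70.5 × 46.29) = 0.2635 kg/m³.
(x−vt)²/(4Dt) = (9.02)²/(4 × 1.16 × 147) = 0.1193; exp(−0.1193) = 0.8875.
C = 0.2635 × 0.8875 = 0.234 kg/m³.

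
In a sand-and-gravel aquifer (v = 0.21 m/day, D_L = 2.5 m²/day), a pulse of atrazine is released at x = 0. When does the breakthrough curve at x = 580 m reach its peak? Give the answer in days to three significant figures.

For the 1D instantaneous-source solution, setting ∂C/∂t = 0 at fixed x gives v²t² + 2Dt − x² = 0, so t = (√(D² + v²x²) − D)/v².
√(D² + v²x²) = √(2.5² + 0.21² × 580²) = 121.8; v² = 0.0441.
t = (121.8 − 2.5)/0.0441 = 2710 days (vs. the pure-advection estimate x/v = 2760 d).

2710 days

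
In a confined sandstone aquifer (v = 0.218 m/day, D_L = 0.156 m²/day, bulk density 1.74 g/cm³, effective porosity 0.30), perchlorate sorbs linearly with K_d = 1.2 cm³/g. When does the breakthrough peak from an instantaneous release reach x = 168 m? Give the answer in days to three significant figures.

Retardation factor R = 1 + ρ_b·K_d/n = 1 + 1.74 × 1.2/0.30 = 7.960.
Sorption retards both mechanisms: v_R = v/R = 0.02739 m/day, D_R = D/R = 0.01960 m²/day.
Peak time from v_R²t² + 2D_R t − x² = 0: t = (√(D_R² + v_R²x²) − D_R)/v_R².
√(D_R² + v_R²x²) = √(0.01960² + 0.02739² × 168²) = 4.602; v_R² = 0.0007502.
t = (4.602 − 0.01960)/0.0007502 = 6110 days.

6110 days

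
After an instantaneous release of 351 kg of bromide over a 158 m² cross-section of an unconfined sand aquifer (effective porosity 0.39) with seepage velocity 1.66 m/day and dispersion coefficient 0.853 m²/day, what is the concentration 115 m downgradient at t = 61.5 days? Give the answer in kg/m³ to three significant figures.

0.100 kg/m³

For an instantaneous plane source, C(x,t) = M/(n_e·A·√(4πDt)) · exp(−(x−vt)²/(4Dt)), with n_e·A the pore (flow) area.
Plume center vt = 1.66 × 61.5 = 102.09 m, so the well at 115 m is 12.91 m downgradient of the peak.
√(4πDt) = 25.68 m, giving peak height M/(n_e·A·√(4πDt)) = 351/(0.39 × 158 × 25.68) = 0.2218 kg/m³.
(x−vt)²/(4Dt) = (12.91)²/(4 × 0.853 × 61.5) = 0.7943; exp(−0.7943) = 0.4519.
C = 0.2218 × 0.4519 = 0.100 kg/m³.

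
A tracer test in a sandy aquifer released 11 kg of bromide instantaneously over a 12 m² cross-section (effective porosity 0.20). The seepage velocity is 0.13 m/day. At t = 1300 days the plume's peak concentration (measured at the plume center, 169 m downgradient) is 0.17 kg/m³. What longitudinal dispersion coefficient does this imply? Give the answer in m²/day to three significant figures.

At the plume center C_max = M/(n_e·A·√(4πDt)), so D = M²/(4πt·(n_e·A·C_max)²).
n_e·A·C_max = 0.20 × 12 × 0.17 = 0.4080 kg/m.
D = 11²/(4π × 1300 × 0.4080²) = 0.0445 m²/day.

0.0445 m²/day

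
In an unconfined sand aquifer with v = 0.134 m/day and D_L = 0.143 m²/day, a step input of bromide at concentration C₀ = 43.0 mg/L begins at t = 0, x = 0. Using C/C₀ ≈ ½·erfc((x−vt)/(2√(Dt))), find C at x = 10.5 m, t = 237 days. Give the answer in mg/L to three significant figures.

42.8 mg/L

For a continuous step input, C/C₀ ≈ ½·erfc((x−vt)/(2√(Dt))).
vt = 0.134 × 237 = 31.758 m and 2√(Dt) = 2√(0.143 × 237) = 11.64 m.
Argument (x−vt)/(2√(Dt)) = (10.5 − 31.758)/11.64 = -1.826; ½·erfc(-1.826) = 0.9951.
C = 43.0 × 0.9951 = 42.8 mg/L.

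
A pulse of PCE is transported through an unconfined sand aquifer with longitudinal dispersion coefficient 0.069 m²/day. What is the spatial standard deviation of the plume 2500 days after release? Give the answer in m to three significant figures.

18.6 m

Dispersive spreading gives a Gaussian with σ² = 2Dt; advection only shifts the center.
σ = √(2 × 0.069 × 2500) = 18.6 m.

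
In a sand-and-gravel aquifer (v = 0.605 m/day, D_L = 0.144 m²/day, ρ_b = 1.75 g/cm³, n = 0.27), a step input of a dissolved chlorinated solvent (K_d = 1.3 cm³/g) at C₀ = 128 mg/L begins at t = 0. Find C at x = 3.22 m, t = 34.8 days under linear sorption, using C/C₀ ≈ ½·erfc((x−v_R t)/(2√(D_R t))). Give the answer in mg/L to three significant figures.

Retardation factor R = 1 + ρ_b·K_d/n = 1 + 1.75 × 1.3/0.27 = 9.426.
Sorption retards both mechanisms: v_R = v/R = 0.06418 m/day, D_R = D/R = 0.01528 m²/day.
v_R·t = 0.06418 × 34.8 = 2.233464 m; 2√(D_R t) = 1.458 m; argument = (3.22 − 2.233464)/1.458 = 0.6766.
C = C₀ × ½·erfc(0.6766) = 128 × 0.1693 = 21.7 mg/L.

21.7 mg/L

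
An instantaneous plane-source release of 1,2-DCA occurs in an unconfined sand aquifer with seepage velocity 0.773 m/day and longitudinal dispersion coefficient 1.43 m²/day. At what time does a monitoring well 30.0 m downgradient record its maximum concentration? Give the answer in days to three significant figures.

For the 1D instantaneous-source solution, setting ∂C/∂t = 0 at fixed x gives v²t² + 2Dt − x² = 0, so t = (√(D² + v²x²) − D)/v².
√(D² + v²x²) = √(1.43² + 0.773² × 30.0²) = 23.23; v² = 0.597529.
t = (23.23 − 1.43)/0.597529 = 36.5 days (vs. the pure-advection estimate x/v = 38.8 d).

36.5 days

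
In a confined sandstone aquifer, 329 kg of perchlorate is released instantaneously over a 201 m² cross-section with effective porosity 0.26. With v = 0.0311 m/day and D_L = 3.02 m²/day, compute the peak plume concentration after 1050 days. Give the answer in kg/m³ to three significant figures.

The peak of an instantaneous 1D plume sits at x = vt; there the Gaussian factor is 1 and C_max = M/(n_e·A·√(4πDt)), where n_e·A is the pore area the mass is dissolved in.
√(4πDt) = √(4π × 3.02 × 1050) = 199.6 m, so C_max = 329/(0.26 × 201 × 199.6) = 0.0315 kg/m³.

0.0315 kg/m³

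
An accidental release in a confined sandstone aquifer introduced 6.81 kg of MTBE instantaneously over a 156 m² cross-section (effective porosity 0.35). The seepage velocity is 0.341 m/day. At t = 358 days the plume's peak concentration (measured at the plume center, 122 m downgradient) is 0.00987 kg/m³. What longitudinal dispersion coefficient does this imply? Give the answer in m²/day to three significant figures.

At the plume center C_max = M/(n_e·A·√(4πDt)), so D = M²/(4πt·(n_e·A·C_max)²).
n_e·A·C_max = 0.35 × 156 × 0.00987 = 0.5389 kg/m.
D = 6.81²/(4π × 358 × 0.5389²) = 0.0355 m²/day.

0.0355 m²/day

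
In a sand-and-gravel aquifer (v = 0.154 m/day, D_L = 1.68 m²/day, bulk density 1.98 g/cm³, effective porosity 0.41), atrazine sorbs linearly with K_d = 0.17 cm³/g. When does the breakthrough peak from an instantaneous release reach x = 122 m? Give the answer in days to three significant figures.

Retardation factor R = 1 + ρ_b·K_d/n = 1 + 1.98 × 0.17/0.41 = 1.821.
Sorption retards both mechanisms: v_R = v/R = 0.08457 m/day, D_R = D/R = 0.9226 m²/day.
Peak time from v_R²t² + 2D_R t − x² = 0: t = (√(D_R² + v_R²x²) − D_R)/v_R².
√(D_R² + v_R²x²) = √(0.9226² + 0.08457² × 122²) = 10.36; v_R² = 0.007152.
t = (10.36 − 0.9226)/0.007152 = 1320 days.

1320 days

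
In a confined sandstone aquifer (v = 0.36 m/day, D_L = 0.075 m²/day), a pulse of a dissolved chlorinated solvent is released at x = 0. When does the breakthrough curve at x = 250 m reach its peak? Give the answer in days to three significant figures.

For the 1D instantaneous-source solution, setting ∂C/∂t = 0 at fixed x gives v²t² + 2Dt − x² = 0, so t = (√(D² + v²x²) − D)/v².
√(D² + v²x²) = √(0.075² + 0.36² × 250²) = 90.00; v² = 0.1296.
t = (90.00 − 0.075)/0.1296 = 694 days (vs. the pure-advection estimate x/v = 694 d).

694 days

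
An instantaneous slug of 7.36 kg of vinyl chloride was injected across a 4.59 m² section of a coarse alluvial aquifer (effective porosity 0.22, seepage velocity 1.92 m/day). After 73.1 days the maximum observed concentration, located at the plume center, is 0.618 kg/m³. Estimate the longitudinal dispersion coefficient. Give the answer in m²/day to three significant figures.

0.151 m²/day

At the plume center C_max = M/(n_e·A·√(4πDt)), so D = M²/(4πt·(n_e·A·C_max)²).
n_e·A·C_max = 0.22 × 4.59 × 0.618 = 0.6241 kg/m.
D = 7.36²/(4π × 73.1 × 0.6241²) = 0.151 m²/day.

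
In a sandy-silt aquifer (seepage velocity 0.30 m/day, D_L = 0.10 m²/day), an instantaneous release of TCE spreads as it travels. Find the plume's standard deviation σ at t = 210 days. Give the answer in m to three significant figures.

Dispersive spreading gives a Gaussian with σ² = 2Dt; advection only shifts the center.
σ = √(2 × 0.10 × 210) = 6.48 m.

6.48 m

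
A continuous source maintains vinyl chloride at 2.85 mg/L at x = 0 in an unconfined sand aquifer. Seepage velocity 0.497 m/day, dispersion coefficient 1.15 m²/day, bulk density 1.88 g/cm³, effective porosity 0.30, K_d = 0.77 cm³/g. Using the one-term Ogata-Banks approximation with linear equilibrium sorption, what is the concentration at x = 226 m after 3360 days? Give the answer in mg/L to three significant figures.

2.71 mg/L

Retardation factor R = 1 + ρ_b·K_d/n = 1 + 1.88 × 0.77/0.30 = 5.825.
Sorption retards both mechanisms: v_R = v/R = 0.08532 m/day, D_R = D/R = 0.1974 m²/day.
v_R·t = 0.08532 × 3360 = 286.6752 m; 2√(D_R t) = 51.51 m; argument = (226 − 286.6752)/51.51 = -1.178.
C = C₀ × ½·erfc(-1.178) = 2.85 × 0.9521 = 2.71 mg/L.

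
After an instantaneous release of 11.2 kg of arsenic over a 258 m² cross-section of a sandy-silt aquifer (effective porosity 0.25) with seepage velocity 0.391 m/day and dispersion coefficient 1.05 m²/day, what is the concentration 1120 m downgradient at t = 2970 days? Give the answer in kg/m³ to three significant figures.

0.000765 kg/m³

For an instantaneous plane source, C(x,t) = M/(n_e·A·√(4πDt)) · exp(−(x−vt)²/(4Dt)), with n_e·A the pore (flow) area.
Plume center vt = 0.391 × 2970 = 1161.27 m, so the well at 1120 m is 41.27 m upgradient of the peak.
√(4πDt) = 198.0 m, giving peak height M/(n_e·A·√(4πDt)) = 11.2/(0.25 × 258 × 198.0) = 0.0008770 kg/m³.
(x−vt)²/(4Dt) = (-41.27)²/(4 × 1.05 × 2970) = 0.1365; exp(−0.1365) = 0.8724.
C = 0.0008770 × 0.8724 = 0.000765 kg/m³.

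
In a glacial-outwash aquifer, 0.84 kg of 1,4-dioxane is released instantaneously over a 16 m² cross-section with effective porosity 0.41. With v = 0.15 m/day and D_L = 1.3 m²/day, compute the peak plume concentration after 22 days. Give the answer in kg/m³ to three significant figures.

0.00675 kg/m³

The peak of an instantaneous 1D plume sits at x = vt; there the Gaussian factor is 1 and C_max = M/(n_e·A·√(4πDt)), where n_e·A is the pore area the mass is dissolved in.
√(4πDt) = √(4π × 1.3 × 22) = 18.96 m, so C_max = 0.84/(0.41 × 16 × 18.96) = 0.00675 kg/m³.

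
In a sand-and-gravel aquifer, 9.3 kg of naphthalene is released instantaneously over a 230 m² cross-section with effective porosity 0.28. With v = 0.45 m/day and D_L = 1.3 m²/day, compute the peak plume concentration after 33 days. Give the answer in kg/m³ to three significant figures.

The peak of an instantaneous 1D plume sits at x = vt; there the Gaussian factor is 1 and C_max = M/(n_e·A·√(4πDt)), where n_e·A is the pore area the mass is dissolved in.
√(4πDt) = √(4π × 1.3 × 33) = 23.22 m, so C_max = 9.3/(0.28 × 230 × 23.22) = 0.00622 kg/m³.

0.00622 kg/m³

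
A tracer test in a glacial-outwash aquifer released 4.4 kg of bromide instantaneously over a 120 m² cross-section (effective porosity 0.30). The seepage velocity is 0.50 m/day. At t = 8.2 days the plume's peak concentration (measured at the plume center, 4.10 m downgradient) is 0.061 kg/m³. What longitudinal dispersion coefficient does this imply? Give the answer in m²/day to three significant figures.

0.0390 m²/day

At the plume center C_max = M/(n_e·A·√(4πDt)), so D = M²/(4πt·(n_e·A·C_max)²).
n_e·A·C_max = 0.30 × 120 × 0.061 = 2.196 kg/m.
D = 4.4²/(4π × 8.2 × 2.196²) = 0.0390 m²/day.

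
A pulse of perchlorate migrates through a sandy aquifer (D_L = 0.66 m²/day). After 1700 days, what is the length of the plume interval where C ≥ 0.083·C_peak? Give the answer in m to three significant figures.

211 m

The plume is Gaussian with σ = √(2Dt) = √(2 × 0.66 × 1700) = 47.37 m.
C/C_peak = exp(−Δx²/(2σ²)) = 0.083 ⇒ Δx = σ·√(−2 ln 0.083) = 47.37 × 2.231 = 105.7 m.
Width = 2Δx = 211 m.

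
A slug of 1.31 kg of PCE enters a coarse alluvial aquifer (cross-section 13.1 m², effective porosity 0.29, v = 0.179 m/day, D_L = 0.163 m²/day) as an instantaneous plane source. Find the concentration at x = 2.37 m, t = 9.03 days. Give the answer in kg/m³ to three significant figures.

For an instantaneous plane source, C(x,t) = M/(n_e·A·√(4πDt)) · exp(−(x−vt)²/(4Dt)), with n_e·A the pore (flow) area.
Plume center vt = 0.179 × 9.03 = 1.61637 m, so the well at 2.37 m is 0.75363 m downgradient of the peak.
√(4πDt) = 4.301 m, giving peak height M/(n_e·A·√(4πDt)) = 1.31/(0.29 × 13.1 × 4.301) = 0.08017 kg/m³.
(x−vt)²/(4Dt) = (0.75363)²/(4 × 0.163 × 9.03) = 0.09647; exp(−0.09647) = 0.9080.
C = 0.08017 × 0.9080 = 0.0728 kg/m³.

0.0728 kg/m³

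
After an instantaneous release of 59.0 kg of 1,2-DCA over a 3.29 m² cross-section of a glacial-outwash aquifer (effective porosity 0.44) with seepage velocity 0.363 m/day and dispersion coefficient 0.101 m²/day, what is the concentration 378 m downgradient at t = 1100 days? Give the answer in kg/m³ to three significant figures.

For an instantaneous plane source, C(x,t) = M/(n_e·A·√(4πDt)) · exp(−(x−vt)²/(4Dt)), with n_e·A the pore (flow) area.
Plume center vt = 0.363 × 1100 = 399.3 m, so the well at 378 m is 21.3 m upgradient of the peak.
√(4πDt) = 37.36 m, giving peak height M/(n_e·A·√(4πDt)) = 59.0/(0.44 × 3.29 × 37.36) = 1.091 kg/m³.
(x−vt)²/(4Dt) = (-21.3)²/(4 × 0.101 × 1100) = 1.021; exp(−1.021) = 0.3602.
C = 1.091 × 0.3602 = 0.393 kg/m³.

0.393 kg/m³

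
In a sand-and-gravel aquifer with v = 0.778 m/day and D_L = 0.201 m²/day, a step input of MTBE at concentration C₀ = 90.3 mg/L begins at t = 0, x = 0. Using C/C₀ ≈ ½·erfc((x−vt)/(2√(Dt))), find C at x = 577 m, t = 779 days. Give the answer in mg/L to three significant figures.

85.8 mg/L

For a continuous step input, C/C₀ ≈ ½·erfc((x−vt)/(2√(Dt))).
vt = 0.778 × 779 = 606.062 m and 2√(Dt) = 2√(0.201 × 779) = 25.03 m.
Argument (x−vt)/(2√(Dt)) = (577 − 606.062)/25.03 = -1.161; ½·erfc(-1.161) = 0.9497.
C = 90.3 × 0.9497 = 85.8 mg/L.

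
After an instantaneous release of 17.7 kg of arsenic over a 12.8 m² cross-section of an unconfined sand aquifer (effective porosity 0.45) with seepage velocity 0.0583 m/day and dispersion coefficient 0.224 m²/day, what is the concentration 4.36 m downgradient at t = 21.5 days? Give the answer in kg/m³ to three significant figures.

For an instantaneous plane source, C(x,t) = M/(n_e·A·√(4πDt)) · exp(−(x−vt)²/(4Dt)), with n_e·A the pore (flow) area.
Plume center vt = 0.0583 × 21.5 = 1.25345 m, so the well at 4.36 m is 3.10655 m downgradient of the peak.
√(4πDt) = 7.779 m, giving peak height M/(n_e·A·√(4πDt)) = 17.7/(0.45 × 12.8 × 7.779) = 0.3950 kg/m³.
(x−vt)²/(4Dt) = (3.10655)²/(4 × 0.224 × 21.5) = 0.5010; exp(−0.5010) = 0.6059.
C = 0.3950 × 0.6059 = 0.239 kg/m³.

0.239 kg/m³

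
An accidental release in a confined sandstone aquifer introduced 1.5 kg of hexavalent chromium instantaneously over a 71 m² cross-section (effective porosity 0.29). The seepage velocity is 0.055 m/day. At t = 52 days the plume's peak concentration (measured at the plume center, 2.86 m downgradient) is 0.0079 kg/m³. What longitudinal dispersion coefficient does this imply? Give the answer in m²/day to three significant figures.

At the plume center C_max = M/(n_e·A·√(4πDt)), so D = M²/(4πt·(n_e·A·C_max)²).
n_e·A·C_max = 0.29 × 71 × 0.0079 = 0.1627 kg/m.
D = 1.5²/(4π × 52 × 0.1627²) = 0.130 m²/day.

0.130 m²/day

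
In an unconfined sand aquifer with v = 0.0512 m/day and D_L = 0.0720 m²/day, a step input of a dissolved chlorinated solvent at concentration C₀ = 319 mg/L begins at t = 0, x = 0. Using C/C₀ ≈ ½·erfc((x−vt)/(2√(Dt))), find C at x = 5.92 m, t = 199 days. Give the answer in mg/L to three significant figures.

For a continuous step input, C/C₀ ≈ ½·erfc((x−vt)/(2√(Dt))).
vt = 0.0512 × 199 = 10.1888 m and 2√(Dt) = 2√(0.0720 × 199) = 7.570 m.
Argument (x−vt)/(2√(Dt)) = (5.92 − 10.1888)/7.570 = -0.5639; ½·erfc(-0.5639) = 0.7874.
C = 319 × 0.7874 = 251 mg/L.

251 mg/L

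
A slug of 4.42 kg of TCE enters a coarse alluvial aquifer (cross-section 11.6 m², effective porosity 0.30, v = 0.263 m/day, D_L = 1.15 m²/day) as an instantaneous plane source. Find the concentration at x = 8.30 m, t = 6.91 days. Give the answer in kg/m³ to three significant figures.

0.0339 kg/m³

For an instantaneous plane source, C(x,t) = M/(n_e·A·√(4πDt)) · exp(−(x−vt)²/(4Dt)), with n_e·A the pore (flow) area.
Plume center vt = 0.263 × 6.91 = 1.81733 m, so the well at 8.30 m is 6.48267 m downgradient of the peak.
√(4πDt) = 9.993 m, giving peak height M/(n_e·A·√(4πDt)) = 4.42/(0.30 × 11.6 × 9.993) = 0.1271 kg/m³.
(x−vt)²/(4Dt) = (6.48267)²/(4 × 1.15 × 6.91) = 1.322; exp(−1.322) = 0.2666.
C = 0.1271 × 0.2666 = 0.0339 kg/m³.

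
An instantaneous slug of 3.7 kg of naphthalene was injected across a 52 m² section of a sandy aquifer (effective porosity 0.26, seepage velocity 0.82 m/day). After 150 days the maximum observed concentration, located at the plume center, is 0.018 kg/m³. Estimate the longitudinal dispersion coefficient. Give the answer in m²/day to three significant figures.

0.123 m²/day

At the plume center C_max = M/(n_e·A·√(4πDt)), so D = M²/(4πt·(n_e·A·C_max)²).
n_e·A·C_max = 0.26 × 52 × 0.018 = 0.2434 kg/m.
D = 3.7²/(4π × 150 × 0.2434²) = 0.123 m²/day.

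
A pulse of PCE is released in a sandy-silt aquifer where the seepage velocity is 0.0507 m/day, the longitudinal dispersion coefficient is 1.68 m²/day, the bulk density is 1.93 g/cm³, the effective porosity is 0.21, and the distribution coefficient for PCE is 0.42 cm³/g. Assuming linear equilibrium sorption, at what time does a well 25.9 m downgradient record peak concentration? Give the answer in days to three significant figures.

Retardation factor R = 1 + ρ_b·K_d/n = 1 + 1.93 × 0.42/0.21 = 4.860.
Sorption retards both mechanisms: v_R = v/R = 0.01043 m/day, D_R = D/R = 0.3457 m²/day.
Peak time from v_R²t² + 2D_R t − x² = 0: t = (√(D_R² + v_R²x²) − D_R)/v_R².
√(D_R² + v_R²x²) = √(0.3457² + 0.01043² × 25.9²) = 0.4387; v_R² = 0.0001088.
t = (0.4387 − 0.3457)/0.0001088 = 855 days.

855 days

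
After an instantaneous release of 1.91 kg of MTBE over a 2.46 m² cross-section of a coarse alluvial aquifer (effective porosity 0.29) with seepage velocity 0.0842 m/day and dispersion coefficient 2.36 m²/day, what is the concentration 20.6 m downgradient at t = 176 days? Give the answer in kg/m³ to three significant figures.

For an instantaneous plane source, C(x,t) = M/(n_e·A·√(4πDt)) · exp(−(x−vt)²/(4Dt)), with n_e·A the pore (flow) area.
Plume center vt = 0.0842 × 176 = 14.8192 m, so the well at 20.6 m is 5.7808 m downgradient of the peak.
√(4πDt) = 72.25 m, giving peak height M/(n_e·A·√(4πDt)) = 1.91/(0.29 × 2.46 × 72.25) = 0.03706 kg/m³.
(x−vt)²/(4Dt) = (5.7808)²/(4 × 2.36 × 176) = 0.02011; exp(−0.02011) = 0.9801.
C = 0.03706 × 0.9801 = 0.0363 kg/m³.

0.0363 kg/m³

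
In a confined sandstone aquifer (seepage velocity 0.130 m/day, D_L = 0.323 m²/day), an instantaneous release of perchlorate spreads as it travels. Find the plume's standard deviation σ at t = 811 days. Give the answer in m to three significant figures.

Dispersive spreading gives a Gaussian with σ² = 2Dt; advection only shifts the center.
σ = √(2 × 0.323 × 811) = 22.9 m.

22.9 m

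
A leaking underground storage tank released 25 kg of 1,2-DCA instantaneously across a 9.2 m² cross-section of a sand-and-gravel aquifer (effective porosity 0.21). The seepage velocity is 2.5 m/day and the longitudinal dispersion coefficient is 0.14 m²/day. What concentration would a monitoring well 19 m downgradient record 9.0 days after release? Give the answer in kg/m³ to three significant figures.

0.286 kg/m³

For an instantaneous plane source, C(x,t) = M/(n_e·A·√(4πDt)) · exp(−(x−vt)²/(4Dt)), with n_e·A the pore (flow) area.
Plume center vt = 2.5 × 9.0 = 22.5 m, so the well at 19 m is 3.5 m upgradient of the peak.
√(4πDt) = 3.979 m, giving peak height M/(n_e·A·√(4πDt)) = 25/(0.21 × 9.2 × 3.979) = 3.252 kg/m³.
(x−vt)²/(4Dt) = (-3.5)²/(4 × 0.14 × 9.0) = 2.431; exp(−2.431) = 0.08795.
C = 3.252 × 0.08795 = 0.286 kg/m³.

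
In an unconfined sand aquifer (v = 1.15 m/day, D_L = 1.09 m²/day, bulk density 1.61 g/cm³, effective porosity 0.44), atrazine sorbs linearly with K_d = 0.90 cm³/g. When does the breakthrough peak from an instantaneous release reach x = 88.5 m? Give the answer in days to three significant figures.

Retardation factor R = 1 + ρ_b·K_d/n = 1 + 1.61 × 0.90/0.44 = 4.293.
Sorption retards both mechanisms: v_R = v/R = 0.2679 m/day, D_R = D/R = 0.2539 m²/day.
Peak time from v_R²t² + 2D_R t − x² = 0: t = (√(D_R² + v_R²x²) − D_R)/v_R².
√(D_R² + v_R²x²) = √(0.2539² + 0.2679² × 88.5²) = 23.71; v_R² = 0.07177.
t = (23.71 − 0.2539)/0.07177 = 327 days.

327 days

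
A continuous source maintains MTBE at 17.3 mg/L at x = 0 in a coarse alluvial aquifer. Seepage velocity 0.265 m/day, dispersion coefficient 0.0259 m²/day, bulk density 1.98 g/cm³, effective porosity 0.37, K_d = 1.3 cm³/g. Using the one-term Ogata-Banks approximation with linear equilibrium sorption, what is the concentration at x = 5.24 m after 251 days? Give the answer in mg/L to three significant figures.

17.2 mg/L

Retardation factor R = 1 + ρ_b·K_d/n = 1 + 1.98 × 1.3/0.37 = 7.957.
Sorption retards both mechanisms: v_R = v/R = 0.03330 m/day, D_R = D/R = 0.003255 m²/day.
v_R·t = 0.03330 × 251 = 8.3583 m; 2√(D_R t) = 1.808 m; argument = (5.24 − 8.3583)/1.808 = -1.725.
C = C₀ × ½·erfc(-1.725) = 17.3 × 0.9926 = 17.2 mg/L.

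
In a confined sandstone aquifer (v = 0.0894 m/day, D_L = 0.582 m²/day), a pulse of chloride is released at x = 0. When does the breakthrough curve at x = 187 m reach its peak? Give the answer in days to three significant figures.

For the 1D instantaneous-source solution, setting ∂C/∂t = 0 at fixed x gives v²t² + 2Dt − x² = 0, so t = (√(D² + v²x²) − D)/v².
√(D² + v²x²) = √(0.582² + 0.0894² × 187²) = 16.73; v² = 0.00799236.
t = (16.73 − 0.582)/0.00799236 = 2020 days (vs. the pure-advection estimate x/v = 2090 d).

2020 days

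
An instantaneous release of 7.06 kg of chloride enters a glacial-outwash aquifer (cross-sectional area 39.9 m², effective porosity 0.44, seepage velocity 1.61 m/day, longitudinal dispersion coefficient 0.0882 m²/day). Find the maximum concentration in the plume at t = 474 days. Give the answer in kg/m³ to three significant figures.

0.0175 kg/m³

The peak of an instantaneous 1D plume sits at x = vt; there the Gaussian factor is 1 and C_max = M/(n_e·A·√(4πDt)), where n_e·A is the pore area the mass is dissolved in.
√(4πDt) = √(4π × 0.0882 × 474) = 22.92 m, so C_max = 7.06/(0.44 × 39.9 × 22.92) = 0.0175 kg/m³.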